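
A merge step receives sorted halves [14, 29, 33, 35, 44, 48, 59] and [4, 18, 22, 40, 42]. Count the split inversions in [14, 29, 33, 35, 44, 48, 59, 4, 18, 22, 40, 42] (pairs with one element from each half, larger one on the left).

Count, for every r in R, how many entries of L exceed r:
r = 4: 14, 29, 33, 35, 44, 48, 59 → 7
r = 18: 29, 33, 35, 44, 48, 59 → 6
r = 22: 29, 33, 35, 44, 48, 59 → 6
r = 40: 44, 48, 59 → 3
r = 42: 44, 48, 59 → 3
Cross-inversions: 7 + 6 + 6 + 3 + 3 = 25

There are 25 cross-inversions.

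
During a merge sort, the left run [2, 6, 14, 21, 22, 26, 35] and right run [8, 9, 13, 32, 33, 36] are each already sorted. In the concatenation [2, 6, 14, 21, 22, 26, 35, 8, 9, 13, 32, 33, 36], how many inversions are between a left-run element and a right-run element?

Take each right-half value and tally the left-half values above it:
r = 8: 14, 21, 22, 26, 35 → 5
r = 9: 14, 21, 22, 26, 35 → 5
r = 13: 14, 21, 22, 26, 35 → 5
r = 32: 35 → 1
r = 33: 35 → 1
r = 36: none → 0
Cross-inversions: 5 + 5 + 5 + 1 + 1 + 0 = 17

17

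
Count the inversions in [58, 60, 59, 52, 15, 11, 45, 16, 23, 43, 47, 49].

For each element, count later entries that are smaller:
58 → 52, 15, 11, 45, 16, 23, 43, 47, 49 → 9
60 → 59, 52, 15, 11, 45, 16, 23, 43, 47, 49 → 10
59 → 52, 15, 11, 45, 16, 23, 43, 47, 49 → 9
52 → 15, 11, 45, 16, 23, 43, 47, 49 → 8
15 → 11 → 1
11 → none → 0
45 → 16, 23, 43 → 3
16 → none → 0
23 → none → 0
43 → none → 0
47 → none → 0
49 → none → 0
Sum: 9 + 10 + 9 + 8 + 1 + 0 + 3 + 0 + 0 + 0 + 0 + 0 = 40

40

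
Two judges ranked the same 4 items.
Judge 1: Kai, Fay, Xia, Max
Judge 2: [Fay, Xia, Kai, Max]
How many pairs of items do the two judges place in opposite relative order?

2 discordant pairs

Assign each item its position (1..4) in the first ordering, then rewrite the second ordering as that position sequence:
positions: Kai→1, Fay→2, Xia→3, Max→4
second ordering as positions: [2, 3, 1, 4]
Discordant pairs = inversions in this position sequence.
2: 1 → 1
3: 1 → 1
1: 0
4: 0
Total: 1 + 1 + 0 + 0 = 2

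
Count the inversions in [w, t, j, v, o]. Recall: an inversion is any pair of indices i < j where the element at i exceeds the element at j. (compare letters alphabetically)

Inversion pairs (indices are 1-based):
(1,2): w > t
(1,3): w > j
(1,4): w > v
(1,5): w > o
(2,3): t > j
(2,5): t > o
(4,5): v > o
That's 7 pairs.

7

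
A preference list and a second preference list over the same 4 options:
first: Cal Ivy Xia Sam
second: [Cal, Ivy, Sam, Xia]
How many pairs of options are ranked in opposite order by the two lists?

1

Assign each item its position (1..4) in the first ordering, then rewrite the second ordering as that position sequence:
positions: Cal→1, Ivy→2, Xia→3, Sam→4
second ordering as positions: [1, 2, 4, 3]
Discordant pairs = inversions in this position sequence.
1: 0
2: 0
4: 3 → 1
3: 0
Total: 0 + 0 + 1 + 0 = 1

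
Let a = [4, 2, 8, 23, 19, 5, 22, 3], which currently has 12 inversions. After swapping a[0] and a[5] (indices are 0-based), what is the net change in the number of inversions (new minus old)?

Positions 0 and 5 hold 4 and 5; after swapping, the array is [5, 2, 8, 23, 19, 4, 22, 3].
Element-by-element contributions:
5 → 2, 4, 3 → 3
2 → none → 0
8 → 4, 3 → 2
23 → 19, 4, 22, 3 → 4
19 → 4, 3 → 2
4 → 3 → 1
22 → 3 → 1
3 → none → 0
Sum: 3 + 0 + 2 + 4 + 2 + 1 + 1 + 0 = 13
Change: 13 − 12 = +1

+1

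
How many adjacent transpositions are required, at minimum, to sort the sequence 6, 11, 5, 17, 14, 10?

The minimum number of adjacent swaps to sort an array equals its inversion count, since every such swap removes exactly one inversion.
Count inversions — for each element, later elements that are smaller:
6: 5 → 1
11: 5, 10 → 2
5: none → 0
17: 14, 10 → 2
14: 10 → 1
10: none → 0
Total inversions: 1 + 2 + 0 + 2 + 1 + 0 = 6

Adjacent swaps: 6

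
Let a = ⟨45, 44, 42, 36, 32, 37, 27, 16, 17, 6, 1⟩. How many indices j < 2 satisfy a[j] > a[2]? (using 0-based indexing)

The element at index 2 is 42.
Elements before it: 45, 44
Those larger than 42: 45, 44

2 such elements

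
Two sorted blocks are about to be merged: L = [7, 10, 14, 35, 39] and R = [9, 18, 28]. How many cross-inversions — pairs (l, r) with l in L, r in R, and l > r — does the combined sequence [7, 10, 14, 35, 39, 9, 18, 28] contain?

Take each right-half value and tally the left-half values above it:
r = 9: 10, 14, 35, 39 → 4
r = 18: 35, 39 → 2
r = 28: 35, 39 → 2
Cross-inversions: 4 + 2 + 2 = 8

8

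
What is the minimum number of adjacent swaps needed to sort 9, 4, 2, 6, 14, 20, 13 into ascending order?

Minimum adjacent swaps = number of inversions (each swap of adjacent out-of-order elements removes one inversion and no swap can remove more).
Count inversions — for each element, later elements that are smaller:
9: 4, 2, 6 → 3
4: 2 → 1
2: none → 0
6: none → 0
14: 13 → 1
20: 13 → 1
13: none → 0
Total inversions: 3 + 1 + 0 + 0 + 1 + 1 + 0 = 6

6 adjacent swaps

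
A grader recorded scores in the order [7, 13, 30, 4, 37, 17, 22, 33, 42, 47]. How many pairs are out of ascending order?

Inversions: 8

For each element, count later entries that are smaller:
7: 1
13: 1
30: 3
4: 0
37: 3
17: 0
22: 0
33: 0
42: 0
47: 0
Sum: 1 + 1 + 3 + 0 + 3 + 0 + 0 + 0 + 0 + 0 = 8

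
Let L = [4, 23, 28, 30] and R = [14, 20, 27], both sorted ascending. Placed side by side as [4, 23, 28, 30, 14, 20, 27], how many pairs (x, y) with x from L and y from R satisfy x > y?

Take each right-half value and tally the left-half values above it:
r = 14: 23, 28, 30 → 3
r = 20: 23, 28, 30 → 3
r = 27: 28, 30 → 2
Cross-inversions: 3 + 3 + 2 = 8

8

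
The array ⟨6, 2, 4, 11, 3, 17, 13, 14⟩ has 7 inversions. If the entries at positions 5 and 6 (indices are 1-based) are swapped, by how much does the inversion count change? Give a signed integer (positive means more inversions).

Positions 5 and 6 hold 3 and 17; after swapping, the array is [6, 2, 4, 11, 17, 3, 13, 14].
Element-by-element contributions:
6: 3
2: 0
4: 1
11: 1
17: 3
3: 0
13: 0
14: 0
Sum: 3 + 0 + 1 + 1 + 3 + 0 + 0 + 0 = 8
Change: 8 − 7 = +1

+1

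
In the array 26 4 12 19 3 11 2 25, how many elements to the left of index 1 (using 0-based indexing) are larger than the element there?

1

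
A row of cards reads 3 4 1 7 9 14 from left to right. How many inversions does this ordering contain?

Out-of-order index pairs (0-indexed):
(0,2): 3 > 1
(1,2): 4 > 1
That's 2 pairs.

Out-of-order pairs: 2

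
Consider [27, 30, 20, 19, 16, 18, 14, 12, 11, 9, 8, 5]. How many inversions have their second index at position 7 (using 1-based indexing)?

The element at index 7 is 14.
Elements before it: 27, 30, 20, 19, 16, 18
Those larger than 14: 27, 30, 20, 19, 16, 18

6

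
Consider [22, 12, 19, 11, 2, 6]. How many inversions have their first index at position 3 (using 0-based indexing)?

2 such elements

The element at index 3 is 11.
Elements after it: 2, 6
Those smaller than 11: 2, 6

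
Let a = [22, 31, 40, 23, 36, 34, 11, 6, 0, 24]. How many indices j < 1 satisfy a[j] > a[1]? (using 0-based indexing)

The element at index 1 is 31.
Elements before it: 22
None of them are larger than 31.

0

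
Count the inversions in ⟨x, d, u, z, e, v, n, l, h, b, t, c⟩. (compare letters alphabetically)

Count, for each position, how many later elements it exceeds:
x: 10
d: 2
u: 7
z: 8
e: 2
v: 6
n: 4
l: 3
h: 2
b: 0
t: 1
c: 0
Sum: 10 + 2 + 7 + 8 + 2 + 6 + 4 + 3 + 2 + 0 + 1 + 0 = 45

45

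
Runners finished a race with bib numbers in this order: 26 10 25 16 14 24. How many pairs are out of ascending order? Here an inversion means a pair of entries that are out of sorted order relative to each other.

Out-of-order index pairs (1-indexed):
(1,2): 26 > 10
(1,3): 26 > 25
(1,4): 26 > 16
(1,5): 26 > 14
(1,6): 26 > 24
(3,4): 25 > 16
(3,5): 25 > 14
(3,6): 25 > 24
(4,5): 16 > 14
That's 9 pairs.

9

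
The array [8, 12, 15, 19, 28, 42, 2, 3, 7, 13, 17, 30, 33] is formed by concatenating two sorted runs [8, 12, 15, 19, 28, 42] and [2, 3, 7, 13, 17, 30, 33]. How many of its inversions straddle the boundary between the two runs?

27 split inversions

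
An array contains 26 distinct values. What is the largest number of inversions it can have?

325

A reversed (strictly descending) arrangement makes every pair an inversion, giving C(26, 2) inversions.
C(26, 2) = 26·25/2 = 325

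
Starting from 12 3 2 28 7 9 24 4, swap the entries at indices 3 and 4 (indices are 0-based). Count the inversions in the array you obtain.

Inversions: 12

Positions 3 and 4 hold 28 and 7; after swapping, the array is [12, 3, 2, 7, 28, 9, 24, 4].
Count, for each position, how many later elements it exceeds:
12 → 3, 2, 7, 9, 4 → 5
3 → 2 → 1
2 → none → 0
7 → 4 → 1
28 → 9, 24, 4 → 3
9 → 4 → 1
24 → 4 → 1
4 → none → 0
Sum: 5 + 1 + 0 + 1 + 3 + 1 + 1 + 0 = 12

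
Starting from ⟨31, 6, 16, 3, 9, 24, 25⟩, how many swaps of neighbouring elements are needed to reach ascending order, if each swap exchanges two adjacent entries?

9

Each adjacent swap fixes exactly one inversion, so the minimum swap count equals the number of inversions.
Count inversions — for each element, later elements that are smaller:
31: 6, 16, 3, 9, 24, 25 → 6
6: 3 → 1
16: 3, 9 → 2
3: none → 0
9: none → 0
24: none → 0
25: none → 0
Total inversions: 6 + 1 + 2 + 0 + 0 + 0 + 0 = 9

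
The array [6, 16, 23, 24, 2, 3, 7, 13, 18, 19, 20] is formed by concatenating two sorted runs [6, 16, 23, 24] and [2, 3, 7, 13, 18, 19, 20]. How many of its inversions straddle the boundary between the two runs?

20

Count, for every r in R, how many entries of L exceed r:
r = 2: 6, 16, 23, 24 → 4
r = 3: 6, 16, 23, 24 → 4
r = 7: 16, 23, 24 → 3
r = 13: 16, 23, 24 → 3
r = 18: 23, 24 → 2
r = 19: 23, 24 → 2
r = 20: 23, 24 → 2
Cross-inversions: 4 + 4 + 3 + 3 + 2 + 2 + 2 = 20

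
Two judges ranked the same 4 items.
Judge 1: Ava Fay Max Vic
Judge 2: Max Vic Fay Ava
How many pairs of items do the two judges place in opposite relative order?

5

Assign each item its position (1..4) in the first ordering, then rewrite the second ordering as that position sequence:
positions: Ava→1, Fay→2, Max→3, Vic→4
second ordering as positions: [3, 4, 2, 1]
Discordant pairs = inversions in this position sequence.
3: 2, 1 → 2
4: 2, 1 → 2
2: 1 → 1
1: 0
Total: 2 + 2 + 1 + 0 = 5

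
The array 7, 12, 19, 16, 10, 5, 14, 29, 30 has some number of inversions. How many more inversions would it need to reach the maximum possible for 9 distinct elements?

25

Maximum inversions for 9 distinct elements is C(9, 2) = 9·8/2 = 36.
Current inversions — for each element, count later smaller elements:
7: 1
12: 2
19: 4
16: 3
10: 1
5: 0
14: 0
29: 0
30: 0
Current total: 1 + 2 + 4 + 3 + 1 + 0 + 0 + 0 + 0 = 11
Shortfall: 36 − 11 = 25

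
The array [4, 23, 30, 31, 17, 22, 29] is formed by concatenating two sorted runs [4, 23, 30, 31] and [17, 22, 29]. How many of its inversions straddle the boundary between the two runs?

8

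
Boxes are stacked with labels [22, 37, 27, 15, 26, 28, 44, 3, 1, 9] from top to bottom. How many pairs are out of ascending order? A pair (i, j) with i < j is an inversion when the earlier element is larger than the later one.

29

Sweep left to right; for each value list the smaller values that follow it:
22: 4
37: 7
27: 5
15: 3
26: 3
28: 3
44: 3
3: 1
1: 0
9: 0
Sum: 4 + 7 + 5 + 3 + 3 + 3 + 3 + 1 + 0 + 0 = 29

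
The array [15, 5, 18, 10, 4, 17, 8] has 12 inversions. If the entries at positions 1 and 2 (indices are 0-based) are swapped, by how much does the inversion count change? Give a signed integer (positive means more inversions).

+1

Positions 1 and 2 hold 5 and 18; after swapping, the array is [15, 18, 5, 10, 4, 17, 8].
Element-by-element contributions:
15: 4
18: 5
5: 1
10: 2
4: 0
17: 1
8: 0
Sum: 4 + 5 + 1 + 2 + 0 + 1 + 0 = 13
Change: 13 − 12 = +1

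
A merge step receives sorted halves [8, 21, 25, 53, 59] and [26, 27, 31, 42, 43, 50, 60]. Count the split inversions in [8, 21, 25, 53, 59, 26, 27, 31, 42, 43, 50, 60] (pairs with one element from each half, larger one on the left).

For each element r of the right run, count left-run elements greater than r:
r = 26: 53, 59 → 2
r = 27: 53, 59 → 2
r = 31: 53, 59 → 2
r = 42: 53, 59 → 2
r = 43: 53, 59 → 2
r = 50: 53, 59 → 2
r = 60: none → 0
Cross-inversions: 2 + 2 + 2 + 2 + 2 + 2 + 0 = 12

12 cross-inversions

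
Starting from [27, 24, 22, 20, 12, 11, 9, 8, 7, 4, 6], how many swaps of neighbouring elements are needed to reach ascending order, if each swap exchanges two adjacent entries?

54

Each adjacent swap fixes exactly one inversion, so the minimum swap count equals the number of inversions.
Count inversions — for each element, later elements that are smaller:
27: 24, 22, 20, 12, 11, 9, 8, 7, 4, 6 → 10
24: 22, 20, 12, 11, 9, 8, 7, 4, 6 → 9
22: 20, 12, 11, 9, 8, 7, 4, 6 → 8
20: 12, 11, 9, 8, 7, 4, 6 → 7
12: 11, 9, 8, 7, 4, 6 → 6
11: 9, 8, 7, 4, 6 → 5
9: 8, 7, 4, 6 → 4
8: 7, 4, 6 → 3
7: 4, 6 → 2
4: none → 0
6: none → 0
Total inversions: 10 + 9 + 8 + 7 + 6 + 5 + 4 + 3 + 2 + 0 + 0 = 54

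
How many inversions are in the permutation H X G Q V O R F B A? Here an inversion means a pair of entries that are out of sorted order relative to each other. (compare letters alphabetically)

33

Count, for each position, how many later elements it exceeds:
H: 4
X: 8
G: 3
Q: 4
V: 5
O: 3
R: 3
F: 2
B: 1
A: 0
Sum: 4 + 8 + 3 + 4 + 5 + 3 + 3 + 2 + 1 + 0 = 33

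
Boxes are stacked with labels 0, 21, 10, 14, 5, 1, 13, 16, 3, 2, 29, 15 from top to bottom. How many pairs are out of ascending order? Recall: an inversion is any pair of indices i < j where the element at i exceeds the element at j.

28 out-of-order pairs

Sweep left to right; for each value list the smaller values that follow it:
0 → none → 0
21 → 10, 14, 5, 1, 13, 16, 3, 2, 15 → 9
10 → 5, 1, 3, 2 → 4
14 → 5, 1, 13, 3, 2 → 5
5 → 1, 3, 2 → 3
1 → none → 0
13 → 3, 2 → 2
16 → 3, 2, 15 → 3
3 → 2 → 1
2 → none → 0
29 → 15 → 1
15 → none → 0
Sum: 0 + 9 + 4 + 5 + 3 + 0 + 2 + 3 + 1 + 0 + 1 + 0 = 28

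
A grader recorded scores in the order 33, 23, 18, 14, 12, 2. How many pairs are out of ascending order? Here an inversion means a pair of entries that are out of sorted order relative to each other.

For each element, count later entries that are smaller:
33 → 23, 18, 14, 12, 2 → 5
23 → 18, 14, 12, 2 → 4
18 → 14, 12, 2 → 3
14 → 12, 2 → 2
12 → 2 → 1
2 → none → 0
Sum: 5 + 4 + 3 + 2 + 1 + 0 = 15

15 inversions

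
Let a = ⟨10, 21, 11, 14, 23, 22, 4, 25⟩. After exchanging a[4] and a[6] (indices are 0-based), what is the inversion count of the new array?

Positions 4 and 6 hold 23 and 4; after swapping, the array is [10, 21, 11, 14, 4, 22, 23, 25].
Element-by-element contributions:
10: 1
21: 3
11: 1
14: 1
4: 0
22: 0
23: 0
25: 0
Sum: 1 + 3 + 1 + 1 + 0 + 0 + 0 + 0 = 6

6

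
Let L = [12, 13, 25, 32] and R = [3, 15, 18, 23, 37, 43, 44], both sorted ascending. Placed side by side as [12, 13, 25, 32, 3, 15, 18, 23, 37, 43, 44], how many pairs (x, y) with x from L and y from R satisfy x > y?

10

Count, for every r in R, how many entries of L exceed r:
r = 3: 12, 13, 25, 32 → 4
r = 15: 25, 32 → 2
r = 18: 25, 32 → 2
r = 23: 25, 32 → 2
r = 37: none → 0
r = 43: none → 0
r = 44: none → 0
Cross-inversions: 4 + 2 + 2 + 2 + 0 + 0 + 0 = 10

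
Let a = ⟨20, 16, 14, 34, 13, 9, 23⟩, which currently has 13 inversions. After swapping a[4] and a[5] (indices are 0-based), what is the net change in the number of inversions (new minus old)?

-1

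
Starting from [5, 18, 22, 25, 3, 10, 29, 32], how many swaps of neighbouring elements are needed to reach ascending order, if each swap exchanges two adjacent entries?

Each adjacent swap fixes exactly one inversion, so the minimum swap count equals the number of inversions.
Count inversions — for each element, later elements that are smaller:
5: 3 → 1
18: 3, 10 → 2
22: 3, 10 → 2
25: 3, 10 → 2
3: none → 0
10: none → 0
29: none → 0
32: none → 0
Total inversions: 1 + 2 + 2 + 2 + 0 + 0 + 0 + 0 = 7

7 swaps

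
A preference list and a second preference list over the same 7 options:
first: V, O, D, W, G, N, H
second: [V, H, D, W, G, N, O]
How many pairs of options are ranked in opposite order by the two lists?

9

Assign each item its position (1..7) in the first ordering, then rewrite the second ordering as that position sequence:
positions: V→1, O→2, D→3, W→4, G→5, N→6, H→7
second ordering as positions: [1, 7, 3, 4, 5, 6, 2]
Discordant pairs = inversions in this position sequence.
1: 0
7: 3, 4, 5, 6, 2 → 5
3: 2 → 1
4: 2 → 1
5: 2 → 1
6: 2 → 1
2: 0
Total: 0 + 5 + 1 + 1 + 1 + 1 + 0 = 9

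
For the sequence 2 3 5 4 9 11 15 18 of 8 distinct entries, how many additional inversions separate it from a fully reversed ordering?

Maximum inversions for 8 distinct elements is C(8, 2) = 8·7/2 = 28.
Current inversions — for each element, count later smaller elements:
2: 0
3: 0
5: 1
4: 0
9: 0
11: 0
15: 0
18: 0
Current total: 0 + 0 + 1 + 0 + 0 + 0 + 0 + 0 = 1
Shortfall: 28 − 1 = 27

27 inversions short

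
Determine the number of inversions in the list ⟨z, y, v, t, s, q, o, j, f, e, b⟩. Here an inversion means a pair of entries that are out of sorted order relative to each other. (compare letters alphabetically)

55 out-of-order pairs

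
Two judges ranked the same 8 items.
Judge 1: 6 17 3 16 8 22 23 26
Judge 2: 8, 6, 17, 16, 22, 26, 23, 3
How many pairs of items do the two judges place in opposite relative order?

There are 9 discordant pairs.

Assign each item its position (1..8) in the first ordering, then rewrite the second ordering as that position sequence:
positions: 6→1, 17→2, 3→3, 16→4, 8→5, 22→6, 23→7, 26→8
second ordering as positions: [5, 1, 2, 4, 6, 8, 7, 3]
Discordant pairs = inversions in this position sequence.
5: 1, 2, 4, 3 → 4
1: 0
2: 0
4: 3 → 1
6: 3 → 1
8: 7, 3 → 2
7: 3 → 1
3: 0
Total: 4 + 0 + 0 + 1 + 1 + 2 + 1 + 0 = 9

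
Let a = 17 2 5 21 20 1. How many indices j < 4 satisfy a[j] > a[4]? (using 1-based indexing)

0 such elements

The element at index 4 is 21.
Elements before it: 17, 2, 5
None of them are larger than 21.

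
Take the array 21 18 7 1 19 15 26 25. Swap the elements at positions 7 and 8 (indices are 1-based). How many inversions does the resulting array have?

10 inversions

Positions 7 and 8 hold 26 and 25; after swapping, the array is [21, 18, 7, 1, 19, 15, 25, 26].
Element-by-element contributions:
21 → 18, 7, 1, 19, 15 → 5
18 → 7, 1, 15 → 3
7 → 1 → 1
1 → none → 0
19 → 15 → 1
15 → none → 0
25 → none → 0
26 → none → 0
Sum: 5 + 3 + 1 + 0 + 1 + 0 + 0 + 0 = 10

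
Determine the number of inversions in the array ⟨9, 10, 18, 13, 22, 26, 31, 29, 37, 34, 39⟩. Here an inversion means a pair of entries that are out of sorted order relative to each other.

For each element, count later entries that are smaller:
9: 0
10: 0
18: 1
13: 0
22: 0
26: 0
31: 1
29: 0
37: 1
34: 0
39: 0
Sum: 0 + 0 + 1 + 0 + 0 + 0 + 1 + 0 + 1 + 0 + 0 = 3

Inversions: 3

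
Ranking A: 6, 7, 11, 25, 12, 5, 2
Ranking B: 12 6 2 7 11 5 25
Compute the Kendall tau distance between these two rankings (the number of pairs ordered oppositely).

9

Assign each item its position (1..7) in the first ordering, then rewrite the second ordering as that position sequence:
positions: 6→1, 7→2, 11→3, 25→4, 12→5, 5→6, 2→7
second ordering as positions: [5, 1, 7, 2, 3, 6, 4]
Discordant pairs = inversions in this position sequence.
5: 1, 2, 3, 4 → 4
1: 0
7: 2, 3, 6, 4 → 4
2: 0
3: 0
6: 4 → 1
4: 0
Total: 4 + 0 + 4 + 0 + 0 + 1 + 0 = 9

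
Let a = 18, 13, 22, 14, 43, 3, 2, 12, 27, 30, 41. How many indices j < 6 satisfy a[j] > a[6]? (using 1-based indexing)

The element at index 6 is 3.
Elements before it: 18, 13, 22, 14, 43
Those larger than 3: 18, 13, 22, 14, 43

5 such elements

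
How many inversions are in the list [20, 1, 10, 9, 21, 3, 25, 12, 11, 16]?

18

Element-by-element contributions:
20: 7
1: 0
10: 2
9: 1
21: 4
3: 0
25: 3
12: 1
11: 0
16: 0
Sum: 7 + 0 + 2 + 1 + 4 + 0 + 3 + 1 + 0 + 0 = 18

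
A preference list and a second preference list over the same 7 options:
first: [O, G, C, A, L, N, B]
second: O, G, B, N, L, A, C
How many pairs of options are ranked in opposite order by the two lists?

Assign each item its position (1..7) in the first ordering, then rewrite the second ordering as that position sequence:
positions: O→1, G→2, C→3, A→4, L→5, N→6, B→7
second ordering as positions: [1, 2, 7, 6, 5, 4, 3]
Discordant pairs = inversions in this position sequence.
1: 0
2: 0
7: 6, 5, 4, 3 → 4
6: 5, 4, 3 → 3
5: 4, 3 → 2
4: 3 → 1
3: 0
Total: 0 + 0 + 4 + 3 + 2 + 1 + 0 = 10

10 pairs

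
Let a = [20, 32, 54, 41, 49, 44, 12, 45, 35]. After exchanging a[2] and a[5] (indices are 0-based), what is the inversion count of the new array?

14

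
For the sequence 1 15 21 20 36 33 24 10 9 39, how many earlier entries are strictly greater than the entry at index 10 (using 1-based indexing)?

The element at index 10 is 39.
Elements before it: 1, 15, 21, 20, 36, 33, 24, 10, 9
None of them are larger than 39.

0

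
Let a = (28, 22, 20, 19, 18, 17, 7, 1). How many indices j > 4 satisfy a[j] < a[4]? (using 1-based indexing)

The element at index 4 is 19.
Elements after it: 18, 17, 7, 1
Those smaller than 19: 18, 17, 7, 1

4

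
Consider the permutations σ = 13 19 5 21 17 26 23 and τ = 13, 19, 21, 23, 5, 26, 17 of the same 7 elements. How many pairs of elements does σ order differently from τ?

Assign each item its position (1..7) in the first ordering, then rewrite the second ordering as that position sequence:
positions: 13→1, 19→2, 5→3, 21→4, 17→5, 26→6, 23→7
second ordering as positions: [1, 2, 4, 7, 3, 6, 5]
Discordant pairs = inversions in this position sequence.
1: 0
2: 0
4: 3 → 1
7: 3, 6, 5 → 3
3: 0
6: 5 → 1
5: 0
Total: 0 + 0 + 1 + 3 + 0 + 1 + 0 = 5

Discordant pairs: 5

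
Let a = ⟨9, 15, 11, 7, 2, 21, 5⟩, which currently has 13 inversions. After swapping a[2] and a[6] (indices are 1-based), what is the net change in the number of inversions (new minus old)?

Positions 2 and 6 hold 15 and 21; after swapping, the array is [9, 21, 11, 7, 2, 15, 5].
Sweep left to right; for each value list the smaller values that follow it:
9 → 7, 2, 5 → 3
21 → 11, 7, 2, 15, 5 → 5
11 → 7, 2, 5 → 3
7 → 2, 5 → 2
2 → none → 0
15 → 5 → 1
5 → none → 0
Sum: 3 + 5 + 3 + 2 + 0 + 1 + 0 = 14
Change: 14 − 13 = +1

+1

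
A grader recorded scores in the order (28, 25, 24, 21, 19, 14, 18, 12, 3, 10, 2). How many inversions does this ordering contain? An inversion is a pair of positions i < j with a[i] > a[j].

For each element, count later entries that are smaller:
28: 10
25: 9
24: 8
21: 7
19: 6
14: 4
18: 4
12: 3
3: 1
10: 1
2: 0
Sum: 10 + 9 + 8 + 7 + 6 + 4 + 4 + 3 + 1 + 1 + 0 = 53

There are 53 inversions.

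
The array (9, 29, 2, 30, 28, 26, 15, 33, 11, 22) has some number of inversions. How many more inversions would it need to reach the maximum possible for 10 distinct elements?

Maximum inversions for 10 distinct elements is C(10, 2) = 10·9/2 = 45.
Current inversions — for each element, count later smaller elements:
9: 1
29: 6
2: 0
30: 5
28: 4
26: 3
15: 1
33: 2
11: 0
22: 0
Current total: 1 + 6 + 0 + 5 + 4 + 3 + 1 + 2 + 0 + 0 = 22
Shortfall: 45 − 22 = 23

23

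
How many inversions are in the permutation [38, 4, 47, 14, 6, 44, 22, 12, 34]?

18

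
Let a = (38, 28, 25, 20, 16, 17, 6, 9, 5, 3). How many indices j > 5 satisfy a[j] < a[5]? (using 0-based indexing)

4 such elements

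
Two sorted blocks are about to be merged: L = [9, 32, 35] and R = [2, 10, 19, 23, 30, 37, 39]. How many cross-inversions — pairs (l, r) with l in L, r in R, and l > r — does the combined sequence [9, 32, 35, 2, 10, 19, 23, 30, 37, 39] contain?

11 split inversions

Take each right-half value and tally the left-half values above it:
r = 2: 9, 32, 35 → 3
r = 10: 32, 35 → 2
r = 19: 32, 35 → 2
r = 23: 32, 35 → 2
r = 30: 32, 35 → 2
r = 37: none → 0
r = 39: none → 0
Cross-inversions: 3 + 2 + 2 + 2 + 2 + 0 + 0 = 11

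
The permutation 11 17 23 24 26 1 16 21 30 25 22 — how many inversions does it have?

19 inversions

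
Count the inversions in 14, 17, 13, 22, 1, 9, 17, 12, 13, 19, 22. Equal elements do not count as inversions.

Element-by-element contributions:
14 → 13, 1, 9, 12, 13 → 5
17 → 13, 1, 9, 12, 13 → 5
13 → 1, 9, 12 → 3
22 → 1, 9, 17, 12, 13, 19 → 6
1 → none → 0
9 → none → 0
17 → 12, 13 → 2
12 → none → 0
13 → none → 0
19 → none → 0
22 → none → 0
Sum: 5 + 5 + 3 + 6 + 0 + 0 + 2 + 0 + 0 + 0 + 0 = 21

21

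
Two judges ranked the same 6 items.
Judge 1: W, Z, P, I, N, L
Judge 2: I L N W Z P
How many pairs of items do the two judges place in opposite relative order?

There are 10 discordant pairs.

Assign each item its position (1..6) in the first ordering, then rewrite the second ordering as that position sequence:
positions: W→1, Z→2, P→3, I→4, N→5, L→6
second ordering as positions: [4, 6, 5, 1, 2, 3]
Discordant pairs = inversions in this position sequence.
4: 1, 2, 3 → 3
6: 5, 1, 2, 3 → 4
5: 1, 2, 3 → 3
1: 0
2: 0
3: 0
Total: 3 + 4 + 3 + 0 + 0 + 0 = 10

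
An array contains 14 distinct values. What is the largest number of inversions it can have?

91 inversions

A reversed (strictly descending) arrangement makes every pair an inversion, giving C(14, 2) inversions.
C(14, 2) = 14·13/2 = 91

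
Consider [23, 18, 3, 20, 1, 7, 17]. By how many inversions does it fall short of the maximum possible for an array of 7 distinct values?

7

Maximum inversions for 7 distinct elements is C(7, 2) = 7·6/2 = 21.
Current inversions — for each element, count later smaller elements:
23: 6
18: 4
3: 1
20: 3
1: 0
7: 0
17: 0
Current total: 6 + 4 + 1 + 3 + 0 + 0 + 0 = 14
Shortfall: 21 − 14 = 7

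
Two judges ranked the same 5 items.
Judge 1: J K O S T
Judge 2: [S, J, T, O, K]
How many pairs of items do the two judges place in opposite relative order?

6

Assign each item its position (1..5) in the first ordering, then rewrite the second ordering as that position sequence:
positions: J→1, K→2, O→3, S→4, T→5
second ordering as positions: [4, 1, 5, 3, 2]
Discordant pairs = inversions in this position sequence.
4: 1, 3, 2 → 3
1: 0
5: 3, 2 → 2
3: 2 → 1
2: 0
Total: 3 + 0 + 2 + 1 + 0 = 6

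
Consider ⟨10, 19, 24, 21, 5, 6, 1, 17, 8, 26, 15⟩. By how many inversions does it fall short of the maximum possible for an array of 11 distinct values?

Maximum inversions for 11 distinct elements is C(11, 2) = 11·10/2 = 55.
Current inversions — for each element, count later smaller elements:
10: 4
19: 6
24: 7
21: 6
5: 1
6: 1
1: 0
17: 2
8: 0
26: 1
15: 0
Current total: 4 + 6 + 7 + 6 + 1 + 1 + 0 + 2 + 0 + 1 + 0 = 28
Shortfall: 55 − 28 = 27

27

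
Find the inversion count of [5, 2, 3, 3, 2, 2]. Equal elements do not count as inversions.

9 inversions

Count, for each position, how many later elements it exceeds:
5: 5
2: 0
3: 2
3: 2
2: 0
2: 0
Sum: 5 + 0 + 2 + 2 + 0 + 0 = 9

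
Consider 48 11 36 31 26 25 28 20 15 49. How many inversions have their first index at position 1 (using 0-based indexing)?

0

The element at index 1 is 11.
Elements after it: 36, 31, 26, 25, 28, 20, 15, 49
None of them are smaller than 11.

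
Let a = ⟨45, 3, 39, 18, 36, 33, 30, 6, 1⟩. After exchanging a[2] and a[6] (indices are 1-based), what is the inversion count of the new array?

Positions 2 and 6 hold 3 and 33; after swapping, the array is [45, 33, 39, 18, 36, 3, 30, 6, 1].
For each element, count later entries that are smaller:
45 → 33, 39, 18, 36, 3, 30, 6, 1 → 8
33 → 18, 3, 30, 6, 1 → 5
39 → 18, 36, 3, 30, 6, 1 → 6
18 → 3, 6, 1 → 3
36 → 3, 30, 6, 1 → 4
3 → 1 → 1
30 → 6, 1 → 2
6 → 1 → 1
1 → none → 0
Sum: 8 + 5 + 6 + 3 + 4 + 1 + 2 + 1 + 0 = 30

There are 30 inversions.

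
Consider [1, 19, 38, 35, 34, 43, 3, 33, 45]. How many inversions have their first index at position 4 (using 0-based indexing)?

2 such elements

The element at index 4 is 34.
Elements after it: 43, 3, 33, 45
Those smaller than 34: 3, 33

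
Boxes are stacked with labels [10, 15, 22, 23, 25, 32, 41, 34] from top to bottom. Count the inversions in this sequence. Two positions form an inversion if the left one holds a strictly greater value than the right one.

1 inversion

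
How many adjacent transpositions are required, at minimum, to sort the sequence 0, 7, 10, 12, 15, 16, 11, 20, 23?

3

Minimum adjacent swaps = number of inversions (each swap of adjacent out-of-order elements removes one inversion and no swap can remove more).
Count inversions — for each element, later elements that are smaller:
0: none → 0
7: none → 0
10: none → 0
12: 11 → 1
15: 11 → 1
16: 11 → 1
11: none → 0
20: none → 0
23: none → 0
Total inversions: 0 + 0 + 0 + 1 + 1 + 1 + 0 + 0 + 0 = 3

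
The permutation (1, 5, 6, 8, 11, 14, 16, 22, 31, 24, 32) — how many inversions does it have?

Inversions: 1

For each element, count later entries that are smaller:
1 → none → 0
5 → none → 0
6 → none → 0
8 → none → 0
11 → none → 0
14 → none → 0
16 → none → 0
22 → none → 0
31 → 24 → 1
24 → none → 0
32 → none → 0
Sum: 0 + 0 + 0 + 0 + 0 + 0 + 0 + 0 + 1 + 0 + 0 = 1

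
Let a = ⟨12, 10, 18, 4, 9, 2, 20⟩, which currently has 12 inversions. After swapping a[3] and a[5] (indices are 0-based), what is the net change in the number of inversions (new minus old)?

Positions 3 and 5 hold 4 and 2; after swapping, the array is [12, 10, 18, 2, 9, 4, 20].
Element-by-element contributions:
12 → 10, 2, 9, 4 → 4
10 → 2, 9, 4 → 3
18 → 2, 9, 4 → 3
2 → none → 0
9 → 4 → 1
4 → none → 0
20 → none → 0
Sum: 4 + 3 + 3 + 0 + 1 + 0 + 0 = 11
Change: 11 − 12 = -1

-1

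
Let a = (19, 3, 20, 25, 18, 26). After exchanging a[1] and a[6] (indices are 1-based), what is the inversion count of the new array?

Inversions: 9

Positions 1 and 6 hold 19 and 26; after swapping, the array is [26, 3, 20, 25, 18, 19].
For each element, count later entries that are smaller:
26 → 3, 20, 25, 18, 19 → 5
3 → none → 0
20 → 18, 19 → 2
25 → 18, 19 → 2
18 → none → 0
19 → none → 0
Sum: 5 + 0 + 2 + 2 + 0 + 0 = 9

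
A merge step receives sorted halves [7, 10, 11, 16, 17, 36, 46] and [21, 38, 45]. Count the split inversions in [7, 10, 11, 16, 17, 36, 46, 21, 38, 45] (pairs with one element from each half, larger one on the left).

Count, for every r in R, how many entries of L exceed r:
r = 21: 36, 46 → 2
r = 38: 46 → 1
r = 45: 46 → 1
Cross-inversions: 2 + 1 + 1 = 4

Split inversions: 4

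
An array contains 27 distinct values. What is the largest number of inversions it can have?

Inversions: 351

The maximum occurs when the array is in strictly decreasing order: every one of the C(27, 2) pairs is inverted.
C(27, 2) = 27·26/2 = 351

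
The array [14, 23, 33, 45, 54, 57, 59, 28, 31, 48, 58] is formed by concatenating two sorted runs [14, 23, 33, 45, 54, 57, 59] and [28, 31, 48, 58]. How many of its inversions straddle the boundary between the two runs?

14

Take each right-half value and tally the left-half values above it:
r = 28: 33, 45, 54, 57, 59 → 5
r = 31: 33, 45, 54, 57, 59 → 5
r = 48: 54, 57, 59 → 3
r = 58: 59 → 1
Cross-inversions: 5 + 5 + 3 + 1 = 14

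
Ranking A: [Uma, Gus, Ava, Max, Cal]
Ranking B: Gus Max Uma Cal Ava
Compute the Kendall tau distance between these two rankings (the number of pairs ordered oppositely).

Assign each item its position (1..5) in the first ordering, then rewrite the second ordering as that position sequence:
positions: Uma→1, Gus→2, Ava→3, Max→4, Cal→5
second ordering as positions: [2, 4, 1, 5, 3]
Discordant pairs = inversions in this position sequence.
2: 1 → 1
4: 1, 3 → 2
1: 0
5: 3 → 1
3: 0
Total: 1 + 2 + 0 + 1 + 0 = 4

There are 4 discordant pairs.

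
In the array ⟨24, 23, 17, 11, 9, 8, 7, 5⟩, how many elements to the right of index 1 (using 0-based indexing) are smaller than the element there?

The element at index 1 is 23.
Elements after it: 17, 11, 9, 8, 7, 5
Those smaller than 23: 17, 11, 9, 8, 7, 5

6 such elements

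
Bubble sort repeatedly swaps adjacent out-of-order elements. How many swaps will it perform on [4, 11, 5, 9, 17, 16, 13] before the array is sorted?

The minimum number of adjacent swaps to sort an array equals its inversion count, since every such swap removes exactly one inversion.
Count inversions — for each element, later elements that are smaller:
4: none → 0
11: 5, 9 → 2
5: none → 0
9: none → 0
17: 16, 13 → 2
16: 13 → 1
13: none → 0
Total inversions: 0 + 2 + 0 + 0 + 2 + 1 + 0 = 5

Adjacent swaps: 5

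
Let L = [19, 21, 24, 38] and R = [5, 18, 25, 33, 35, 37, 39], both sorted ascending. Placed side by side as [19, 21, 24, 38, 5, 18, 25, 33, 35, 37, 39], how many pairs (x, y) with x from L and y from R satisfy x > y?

12 cross-inversions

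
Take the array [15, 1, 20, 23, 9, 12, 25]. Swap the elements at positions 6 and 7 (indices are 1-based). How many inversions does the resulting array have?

Positions 6 and 7 hold 12 and 25; after swapping, the array is [15, 1, 20, 23, 9, 25, 12].
Sweep left to right; for each value list the smaller values that follow it:
15: 3
1: 0
20: 2
23: 2
9: 0
25: 1
12: 0
Sum: 3 + 0 + 2 + 2 + 0 + 1 + 0 = 8

8 inversions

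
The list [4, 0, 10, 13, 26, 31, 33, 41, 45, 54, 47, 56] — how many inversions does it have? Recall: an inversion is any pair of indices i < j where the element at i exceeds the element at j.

2 inversions

For each element, count later entries that are smaller:
4: 1
0: 0
10: 0
13: 0
26: 0
31: 0
33: 0
41: 0
45: 0
54: 1
47: 0
56: 0
Sum: 1 + 0 + 0 + 0 + 0 + 0 + 0 + 0 + 0 + 1 + 0 + 0 = 2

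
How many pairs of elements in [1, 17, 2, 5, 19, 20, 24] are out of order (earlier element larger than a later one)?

2 out-of-order pairs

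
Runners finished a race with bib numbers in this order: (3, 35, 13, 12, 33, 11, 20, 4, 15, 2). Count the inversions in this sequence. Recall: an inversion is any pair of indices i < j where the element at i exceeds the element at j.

Sweep left to right; for each value list the smaller values that follow it:
3 → 2 → 1
35 → 13, 12, 33, 11, 20, 4, 15, 2 → 8
13 → 12, 11, 4, 2 → 4
12 → 11, 4, 2 → 3
33 → 11, 20, 4, 15, 2 → 5
11 → 4, 2 → 2
20 → 4, 15, 2 → 3
4 → 2 → 1
15 → 2 → 1
2 → none → 0
Sum: 1 + 8 + 4 + 3 + 5 + 2 + 3 + 1 + 1 + 0 = 28

There are 28 inversions.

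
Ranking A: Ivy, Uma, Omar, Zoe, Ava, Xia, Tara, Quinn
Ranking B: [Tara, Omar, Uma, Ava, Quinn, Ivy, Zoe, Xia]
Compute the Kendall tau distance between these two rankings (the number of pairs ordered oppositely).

14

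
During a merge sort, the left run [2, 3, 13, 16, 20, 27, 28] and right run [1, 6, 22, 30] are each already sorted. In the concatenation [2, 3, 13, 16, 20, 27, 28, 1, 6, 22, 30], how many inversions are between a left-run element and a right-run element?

14 split inversions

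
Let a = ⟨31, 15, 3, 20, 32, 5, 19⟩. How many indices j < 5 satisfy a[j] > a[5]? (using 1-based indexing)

0

The element at index 5 is 32.
Elements before it: 31, 15, 3, 20
None of them are larger than 32.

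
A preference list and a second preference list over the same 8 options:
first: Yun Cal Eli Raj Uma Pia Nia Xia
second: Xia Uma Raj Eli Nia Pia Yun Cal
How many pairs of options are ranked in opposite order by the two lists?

21

Assign each item its position (1..8) in the first ordering, then rewrite the second ordering as that position sequence:
positions: Yun→1, Cal→2, Eli→3, Raj→4, Uma→5, Pia→6, Nia→7, Xia→8
second ordering as positions: [8, 5, 4, 3, 7, 6, 1, 2]
Discordant pairs = inversions in this position sequence.
8: 5, 4, 3, 7, 6, 1, 2 → 7
5: 4, 3, 1, 2 → 4
4: 3, 1, 2 → 3
3: 1, 2 → 2
7: 6, 1, 2 → 3
6: 1, 2 → 2
1: 0
2: 0
Total: 7 + 4 + 3 + 2 + 3 + 2 + 0 + 0 = 21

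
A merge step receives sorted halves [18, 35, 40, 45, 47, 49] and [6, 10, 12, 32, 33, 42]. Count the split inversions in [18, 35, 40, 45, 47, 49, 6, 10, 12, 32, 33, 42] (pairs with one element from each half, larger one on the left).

31 split inversions

Count, for every r in R, how many entries of L exceed r:
r = 6: 18, 35, 40, 45, 47, 49 → 6
r = 10: 18, 35, 40, 45, 47, 49 → 6
r = 12: 18, 35, 40, 45, 47, 49 → 6
r = 32: 35, 40, 45, 47, 49 → 5
r = 33: 35, 40, 45, 47, 49 → 5
r = 42: 45, 47, 49 → 3
Cross-inversions: 6 + 6 + 6 + 5 + 5 + 3 = 31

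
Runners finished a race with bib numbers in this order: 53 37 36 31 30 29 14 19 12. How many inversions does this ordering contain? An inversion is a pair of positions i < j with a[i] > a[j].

35

For each element, count later entries that are smaller:
53: 8
37: 7
36: 6
31: 5
30: 4
29: 3
14: 1
19: 1
12: 0
Sum: 8 + 7 + 6 + 5 + 4 + 3 + 1 + 1 + 0 = 35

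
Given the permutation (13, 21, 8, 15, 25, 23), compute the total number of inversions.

Sweep left to right; for each value list the smaller values that follow it:
13 → 8 → 1
21 → 8, 15 → 2
8 → none → 0
15 → none → 0
25 → 23 → 1
23 → none → 0
Sum: 1 + 2 + 0 + 0 + 1 + 0 = 4

4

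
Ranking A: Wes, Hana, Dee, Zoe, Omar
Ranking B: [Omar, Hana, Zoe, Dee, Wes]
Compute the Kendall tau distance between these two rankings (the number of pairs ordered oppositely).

There are 8 discordant pairs.

Assign each item its position (1..5) in the first ordering, then rewrite the second ordering as that position sequence:
positions: Wes→1, Hana→2, Dee→3, Zoe→4, Omar→5
second ordering as positions: [5, 2, 4, 3, 1]
Discordant pairs = inversions in this position sequence.
5: 2, 4, 3, 1 → 4
2: 1 → 1
4: 3, 1 → 2
3: 1 → 1
1: 0
Total: 4 + 1 + 2 + 1 + 0 = 8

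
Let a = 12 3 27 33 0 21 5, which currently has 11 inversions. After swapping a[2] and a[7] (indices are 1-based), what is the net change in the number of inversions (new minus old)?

+1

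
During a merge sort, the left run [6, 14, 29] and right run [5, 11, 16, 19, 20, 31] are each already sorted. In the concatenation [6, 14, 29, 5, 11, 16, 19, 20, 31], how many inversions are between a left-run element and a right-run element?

8

Count, for every r in R, how many entries of L exceed r:
r = 5: 6, 14, 29 → 3
r = 11: 14, 29 → 2
r = 16: 29 → 1
r = 19: 29 → 1
r = 20: 29 → 1
r = 31: none → 0
Cross-inversions: 3 + 2 + 1 + 1 + 1 + 0 = 8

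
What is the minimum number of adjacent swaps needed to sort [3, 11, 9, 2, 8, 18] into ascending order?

6 adjacent swaps

The minimum number of adjacent swaps to sort an array equals its inversion count, since every such swap removes exactly one inversion.
Count inversions — for each element, later elements that are smaller:
3: 2 → 1
11: 9, 2, 8 → 3
9: 2, 8 → 2
2: none → 0
8: none → 0
18: none → 0
Total inversions: 1 + 3 + 2 + 0 + 0 + 0 = 6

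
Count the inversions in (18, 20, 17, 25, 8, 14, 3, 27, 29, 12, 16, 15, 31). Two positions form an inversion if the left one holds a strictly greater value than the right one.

Sweep left to right; for each value list the smaller values that follow it:
18 → 17, 8, 14, 3, 12, 16, 15 → 7
20 → 17, 8, 14, 3, 12, 16, 15 → 7
17 → 8, 14, 3, 12, 16, 15 → 6
25 → 8, 14, 3, 12, 16, 15 → 6
8 → 3 → 1
14 → 3, 12 → 2
3 → none → 0
27 → 12, 16, 15 → 3
29 → 12, 16, 15 → 3
12 → none → 0
16 → 15 → 1
15 → none → 0
31 → none → 0
Sum: 7 + 7 + 6 + 6 + 1 + 2 + 0 + 3 + 3 + 0 + 1 + 0 + 0 = 36

There are 36 inversions.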